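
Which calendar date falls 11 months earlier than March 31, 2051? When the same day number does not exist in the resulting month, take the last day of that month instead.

April 30, 2050

Going back 11 months from March 31, 2051.
month 3 − 11 = -8, which is month 4 of year 2050 → April 2050.
April 2050 has only 30 days and the start was day 31, so the date clamps to April 30, 2050.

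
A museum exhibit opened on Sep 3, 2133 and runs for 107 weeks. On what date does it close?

September 22, 2135

Counting forward 107 weeks = 749 days from September 3, 2133.
September has 30 days, so 30 − 3 = 27 days remain after September 3, 2133; 749 − 27 = 722 left.
October 2133 has 31 days: 722 − 31 = 691 left.
November 2133 has 30 days: 691 − 30 = 661 left.
December 2133 has 31 days: 661 − 31 = 630 left.
January 2134 has 31 days: 630 − 31 = 599 left.
February 2134 has 28 days (2134 is not a leap year): 599 − 28 = 571 left.
March 2134 has 31 days: 571 − 31 = 540 left.
April 2134 has 30 days: 540 − 30 = 510 left.
May 2134 has 31 days: 510 − 31 = 479 left.
June 2134 has 30 days: 479 − 30 = 449 left.
July 2134 has 31 days: 449 − 31 = 418 left.
August 2134 has 31 days: 418 − 31 = 387 left.
September 2134 has 30 days: 387 − 30 = 357 left.
October 2134 has 31 days: 357 − 31 = 326 left.
November 2134 has 30 days: 326 − 30 = 296 left.
December 2134 has 31 days: 296 − 31 = 265 left.
January 2135 has 31 days: 265 − 31 = 234 left.
February 2135 has 28 days (2135 is not a leap year): 234 − 28 = 206 left.
March 2135 has 31 days: 206 − 31 = 175 left.
April 2135 has 30 days: 175 − 30 = 145 left.
May 2135 has 31 days: 145 − 31 = 114 left.
June 2135 has 30 days: 114 − 30 = 84 left.
July 2135 has 31 days: 84 − 31 = 53 left.
August 2135 has 31 days: 53 − 31 = 22 left.
22 days into September 2135 → September 22, 2135.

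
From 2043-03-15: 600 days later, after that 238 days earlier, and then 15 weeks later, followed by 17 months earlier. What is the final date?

Adding 600 days from March 15, 2043:
March has 31 days, so 31 − 15 = 16 days remain after March 15, 2043; 600 − 16 = 584 left.
April 2043 has 30 days: 584 − 30 = 554 left.
May 2043 has 31 days: 554 − 31 = 523 left.
June 2043 has 30 days: 523 − 30 = 493 left.
July 2043 has 31 days: 493 − 31 = 462 left.
August 2043 has 31 days: 462 − 31 = 431 left.
September 2043 has 30 days: 431 − 30 = 401 left.
October 2043 has 31 days: 401 − 31 = 370 left.
November 2043 has 30 days: 370 − 30 = 340 left.
December 2043 has 31 days: 340 − 31 = 309 left.
January 2044 has 31 days: 309 − 31 = 278 left.
February 2044 has 29 days (2044 is a leap year): 278 − 29 = 249 left.
March 2044 has 31 days: 249 − 31 = 218 left.
April 2044 has 30 days: 218 − 30 = 188 left.
May 2044 has 31 days: 188 − 31 = 157 left.
June 2044 has 30 days: 157 − 30 = 127 left.
July 2044 has 31 days: 127 − 31 = 96 left.
August 2044 has 31 days: 96 − 31 = 65 left.
September 2044 has 30 days: 65 − 30 = 35 left.
October 2044 has 31 days: 35 − 31 = 4 left.
4 days into November 2044 → November 4, 2044.
Counting back 238 days from November 4, 2044:
Going back 4 days from November 4, 2044 reaches the end of the previous month; 238 − 4 = 234 left.
October 2044 has 31 days: 234 − 31 = 203 left.
September 2044 has 30 days: 203 − 30 = 173 left.
August 2044 has 31 days: 173 − 31 = 142 left.
July 2044 has 31 days: 142 − 31 = 111 left.
June 2044 has 30 days: 111 − 30 = 81 left.
May 2044 has 31 days: 81 − 31 = 50 left.
April 2044 has 30 days: 50 − 30 = 20 left.
March 2044 has 31 days; 31 − 20 = 11 → March 11, 2044.
Counting forward 15 weeks (= 105 days) from March 11, 2044:
March has 31 days, so 31 − 11 = 20 days remain after March 11, 2044; 105 − 20 = 85 left.
April 2044 has 30 days: 85 − 30 = 55 left.
May 2044 has 31 days: 55 − 31 = 24 left.
24 days into June 2044 → June 24, 2044.
Going back 17 months from June 24, 2044:
month 6 − 17 = -11, which is month 1 of year 2043 → January 2043.
Day 24 is valid in January, giving January 24, 2043.

January 24, 2043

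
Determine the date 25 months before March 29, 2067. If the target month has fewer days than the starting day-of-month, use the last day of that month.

Subtracting 25 months from March 29, 2067.
month 3 − 25 = -22, which is month 2 of year 2065 → February 2065.
February 2065 has only 28 days (2065 is not a leap year — relevant if February), and the start was day 29, so the date clamps to February 28, 2065.

February 28, 2065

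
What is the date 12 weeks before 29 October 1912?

August 6, 1912

Subtracting 12 weeks = 84 days from October 29, 1912.
Going back 29 days from October 29, 1912 reaches the end of the previous month; 84 − 29 = 55 left.
September 1912 has 30 days: 55 − 30 = 25 left.
August 1912 has 31 days; 31 − 25 = 6 → August 6, 1912.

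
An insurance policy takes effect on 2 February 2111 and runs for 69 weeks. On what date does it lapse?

May 30, 2112

Adding 69 weeks = 483 days from February 2, 2111.
February has 28 days, so 28 − 2 = 26 days remain after February 2, 2111; 483 − 26 = 457 left.
March 2111 has 31 days: 457 − 31 = 426 left.
April 2111 has 30 days: 426 − 30 = 396 left.
May 2111 has 31 days: 396 − 31 = 365 left.
June 2111 has 30 days: 365 − 30 = 335 left.
July 2111 has 31 days: 335 − 31 = 304 left.
August 2111 has 31 days: 304 − 31 = 273 left.
September 2111 has 30 days: 273 − 30 = 243 left.
October 2111 has 31 days: 243 − 31 = 212 left.
November 2111 has 30 days: 212 − 30 = 182 left.
December 2111 has 31 days: 182 − 31 = 151 left.
January 2112 has 31 days: 151 − 31 = 120 left.
February 2112 has 29 days (2112 is a leap year): 120 − 29 = 91 left.
March 2112 has 31 days: 91 − 31 = 60 left.
April 2112 has 30 days: 60 − 30 = 30 left.
30 days into May 2112 → May 30, 2112.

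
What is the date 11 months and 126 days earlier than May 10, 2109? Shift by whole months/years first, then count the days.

February 5, 2108

Going back 11 months and 126 days from May 10, 2109: first the month/year part, then the days.
month 5 − 11 = -6, which is month 6 of year 2108 → June 2108.
Day 10 is valid in June, giving June 10, 2108.
Now subtract 126 days from June 10, 2108.
Going back 10 days from June 10, 2108 reaches the end of the previous month; 126 − 10 = 116 left.
May 2108 has 31 days: 116 − 31 = 85 left.
April 2108 has 30 days: 85 − 30 = 55 left.
March 2108 has 31 days: 55 − 31 = 24 left.
February 2108 has 29 days; 29 − 24 = 5 → February 5, 2108.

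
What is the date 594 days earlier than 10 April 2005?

Going back 594 days from April 10, 2005.
Going back 10 days from April 10, 2005 reaches the end of the previous month; 594 − 10 = 584 left.
March 2005 has 31 days: 584 − 31 = 553 left.
February 2005 has 28 days (2005 is not a leap year): 553 − 28 = 525 left.
January 2005 has 31 days: 525 − 31 = 494 left.
December 2004 has 31 days: 494 − 31 = 463 left.
November 2004 has 30 days: 463 − 30 = 433 left.
October 2004 has 31 days: 433 − 31 = 402 left.
September 2004 has 30 days: 402 − 30 = 372 left.
August 2004 has 31 days: 372 − 31 = 341 left.
July 2004 has 31 days: 341 − 31 = 310 left.
June 2004 has 30 days: 310 − 30 = 280 left.
May 2004 has 31 days: 280 − 31 = 249 left.
April 2004 has 30 days: 249 − 30 = 219 left.
March 2004 has 31 days: 219 − 31 = 188 left.
February 2004 has 29 days (2004 is a leap year): 188 − 29 = 159 left.
January 2004 has 31 days: 159 − 31 = 128 left.
December 2003 has 31 days: 128 − 31 = 97 left.
November 2003 has 30 days: 97 − 30 = 67 left.
October 2003 has 31 days: 67 − 31 = 36 left.
September 2003 has 30 days: 36 − 30 = 6 left.
August 2003 has 31 days; 31 − 6 = 25 → August 25, 2003.

August 25, 2003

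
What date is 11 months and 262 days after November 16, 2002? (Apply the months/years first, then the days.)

July 4, 2004

Advancing 11 months and 262 days from November 16, 2002: first the month/year part, then the days.
month 11 + 11 = 22, which is month 10 of year 2003 → October 2003.
Day 16 is valid in October, giving October 16, 2003.
Now add 262 days from October 16, 2003.
October has 31 days, so 31 − 16 = 15 days remain after October 16, 2003; 262 − 15 = 247 left.
November 2003 has 30 days: 247 − 30 = 217 left.
December 2003 has 31 days: 217 − 31 = 186 left.
January 2004 has 31 days: 186 − 31 = 155 left.
February 2004 has 29 days (2004 is a leap year): 155 − 29 = 126 left.
March 2004 has 31 days: 126 − 31 = 95 left.
April 2004 has 30 days: 95 − 30 = 65 left.
May 2004 has 31 days: 65 − 31 = 34 left.
June 2004 has 30 days: 34 − 30 = 4 left.
4 days into July 2004 → July 4, 2004.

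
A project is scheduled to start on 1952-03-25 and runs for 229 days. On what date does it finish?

November 9, 1952

Advancing 229 days from March 25, 1952.
March has 31 days, so 31 − 25 = 6 days remain after March 25, 1952; 229 − 6 = 223 left.
April 1952 has 30 days: 223 − 30 = 193 left.
May 1952 has 31 days: 193 − 31 = 162 left.
June 1952 has 30 days: 162 − 30 = 132 left.
July 1952 has 31 days: 132 − 31 = 101 left.
August 1952 has 31 days: 101 − 31 = 70 left.
September 1952 has 30 days: 70 − 30 = 40 left.
October 1952 has 31 days: 40 − 31 = 9 left.
9 days into November 1952 → November 9, 1952.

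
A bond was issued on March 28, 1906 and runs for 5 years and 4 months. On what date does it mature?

July 28, 1911

Adding 5 years and 4 months from March 28, 1906.
+5 years → 1911; month 3 + 4 = 7 → July 1911.
Day 28 is valid in July, giving July 28, 1911.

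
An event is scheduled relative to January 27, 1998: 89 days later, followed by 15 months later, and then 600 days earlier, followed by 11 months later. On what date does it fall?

Adding 89 days from January 27, 1998:
January has 31 days, so 31 − 27 = 4 days remain after January 27, 1998; 89 − 4 = 85 left.
February 1998 has 28 days (1998 is not a leap year): 85 − 28 = 57 left.
March 1998 has 31 days: 57 − 31 = 26 left.
26 days into April 1998 → April 26, 1998.
Advancing 15 months from April 26, 1998:
month 4 + 15 = 19, which is month 7 of year 1999 → July 1999.
Day 26 is valid in July, giving July 26, 1999.
Going back 600 days from July 26, 1999:
Going back 26 days from July 26, 1999 reaches the end of the previous month; 600 − 26 = 574 left.
June 1999 has 30 days: 574 − 30 = 544 left.
May 1999 has 31 days: 544 − 31 = 513 left.
April 1999 has 30 days: 513 − 30 = 483 left.
March 1999 has 31 days: 483 − 31 = 452 left.
February 1999 has 28 days (1999 is not a leap year): 452 − 28 = 424 left.
January 1999 has 31 days: 424 − 31 = 393 left.
December 1998 has 31 days: 393 − 31 = 362 left.
November 1998 has 30 days: 362 − 30 = 332 left.
October 1998 has 31 days: 332 − 31 = 301 left.
September 1998 has 30 days: 301 − 30 = 271 left.
August 1998 has 31 days: 271 − 31 = 240 left.
July 1998 has 31 days: 240 − 31 = 209 left.
June 1998 has 30 days: 209 − 30 = 179 left.
May 1998 has 31 days: 179 − 31 = 148 left.
April 1998 has 30 days: 148 − 30 = 118 left.
March 1998 has 31 days: 118 − 31 = 87 left.
February 1998 has 28 days (1998 is not a leap year): 87 − 28 = 59 left.
January 1998 has 31 days: 59 − 31 = 28 left.
December 1997 has 31 days; 31 − 28 = 3 → December 3, 1997.
Advancing 11 months from December 3, 1997:
month 12 + 11 = 23, which is month 11 of year 1998 → November 1998.
Day 3 is valid in November, giving November 3, 1998.

November 3, 1998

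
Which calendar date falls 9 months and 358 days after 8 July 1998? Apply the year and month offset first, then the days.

March 31, 2000

Adding 9 months and 358 days from July 8, 1998: first the month/year part, then the days.
month 7 + 9 = 16, which is month 4 of year 1999 → April 1999.
Day 8 is valid in April, giving April 8, 1999.
Now add 358 days from April 8, 1999.
April has 30 days, so 30 − 8 = 22 days remain after April 8, 1999; 358 − 22 = 336 left.
May 1999 has 31 days: 336 − 31 = 305 left.
June 1999 has 30 days: 305 − 30 = 275 left.
July 1999 has 31 days: 275 − 31 = 244 left.
August 1999 has 31 days: 244 − 31 = 213 left.
September 1999 has 30 days: 213 − 30 = 183 left.
October 1999 has 31 days: 183 − 31 = 152 left.
November 1999 has 30 days: 152 − 30 = 122 left.
December 1999 has 31 days: 122 − 31 = 91 left.
January 2000 has 31 days: 91 − 31 = 60 left.
February 2000 has 29 days (2000 is a leap year (divisible by 400)): 60 − 29 = 31 left.
31 days into March 2000 → March 31, 2000.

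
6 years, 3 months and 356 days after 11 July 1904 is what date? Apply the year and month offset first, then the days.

Advancing 6 years, 3 months and 356 days from July 11, 1904: first the month/year part, then the days.
+6 years → 1910; month 7 + 3 = 10 → October 1910.
Day 11 is valid in October, giving October 11, 1910.
Now add 356 days from October 11, 1910.
October has 31 days, so 31 − 11 = 20 days remain after October 11, 1910; 356 − 20 = 336 left.
November 1910 has 30 days: 336 − 30 = 306 left.
December 1910 has 31 days: 306 − 31 = 275 left.
January 1911 has 31 days: 275 − 31 = 244 left.
February 1911 has 28 days (1911 is not a leap year): 244 − 28 = 216 left.
March 1911 has 31 days: 216 − 31 = 185 left.
April 1911 has 30 days: 185 − 30 = 155 left.
May 1911 has 31 days: 155 − 31 = 124 left.
June 1911 has 30 days: 124 − 30 = 94 left.
July 1911 has 31 days: 94 − 31 = 63 left.
August 1911 has 31 days: 63 − 31 = 32 left.
September 1911 has 30 days: 32 − 30 = 2 left.
2 days into October 1911 → October 2, 1911.

October 2, 1911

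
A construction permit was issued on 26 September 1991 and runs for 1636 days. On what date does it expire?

March 19, 1996

Counting forward 1636 days from September 26, 1991.
September has 30 days, so 30 − 26 = 4 days remain after September 26, 1991; 1636 − 4 = 1632 left.
October 1991 has 31 days: 1632 − 31 = 1601 left.
November 1991 has 30 days: 1601 − 30 = 1571 left.
December 1991 has 31 days: 1571 − 31 = 1540 left.
January 1992 has 31 days: 1540 − 31 = 1509 left.
February 1992 has 29 days (1992 is a leap year): 1509 − 29 = 1480 left.
March 1992 has 31 days: 1480 − 31 = 1449 left.
April 1992 has 30 days: 1449 − 30 = 1419 left.
May 1992 has 31 days: 1419 − 31 = 1388 left.
June 1992 has 30 days: 1388 − 30 = 1358 left.
July 1992 has 31 days: 1358 − 31 = 1327 left.
August 1992 has 31 days: 1327 − 31 = 1296 left.
September 1992 has 30 days: 1296 − 30 = 1266 left.
October 1992 has 31 days: 1266 − 31 = 1235 left.
November 1992 has 30 days: 1235 − 30 = 1205 left.
December 1992 has 31 days: 1205 − 31 = 1174 left.
January 1993 has 31 days: 1174 − 31 = 1143 left.
February 1993 has 28 days (1993 is not a leap year): 1143 − 28 = 1115 left.
March 1993 has 31 days: 1115 − 31 = 1084 left.
April 1993 has 30 days: 1084 − 30 = 1054 left.
May 1993 has 31 days: 1054 − 31 = 1023 left.
June 1993 has 30 days: 1023 − 30 = 993 left.
July 1993 has 31 days: 993 − 31 = 962 left.
August 1993 has 31 days: 962 − 31 = 931 left.
September 1993 has 30 days: 931 − 30 = 901 left.
October 1993 has 31 days: 901 − 31 = 870 left.
November 1993 has 30 days: 870 − 30 = 840 left.
December 1993 has 31 days: 840 − 31 = 809 left.
January 1994 has 31 days: 809 − 31 = 778 left.
February 1994 has 28 days (1994 is not a leap year): 778 − 28 = 750 left.
March 1994 has 31 days: 750 − 31 = 719 left.
April 1994 has 30 days: 719 − 30 = 689 left.
May 1994 has 31 days: 689 − 31 = 658 left.
June 1994 has 30 days: 658 − 30 = 628 left.
July 1994 has 31 days: 628 − 31 = 597 left.
August 1994 has 31 days: 597 − 31 = 566 left.
September 1994 has 30 days: 566 − 30 = 536 left.
October 1994 has 31 days: 536 − 31 = 505 left.
November 1994 has 30 days: 505 − 30 = 475 left.
December 1994 has 31 days: 475 − 31 = 444 left.
January 1995 has 31 days: 444 − 31 = 413 left.
February 1995 has 28 days (1995 is not a leap year): 413 − 28 = 385 left.
March 1995 has 31 days: 385 − 31 = 354 left.
April 1995 has 30 days: 354 − 30 = 324 left.
May 1995 has 31 days: 324 − 31 = 293 left.
June 1995 has 30 days: 293 − 30 = 263 left.
July 1995 has 31 days: 263 − 31 = 232 left.
August 1995 has 31 days: 232 − 31 = 201 left.
September 1995 has 30 days: 201 − 30 = 171 left.
October 1995 has 31 days: 171 − 31 = 140 left.
November 1995 has 30 days: 140 − 30 = 110 left.
December 1995 has 31 days: 110 − 31 = 79 left.
January 1996 has 31 days: 79 − 31 = 48 left.
February 1996 has 29 days (1996 is a leap year): 48 − 29 = 19 left.
19 days into March 1996 → March 19, 1996.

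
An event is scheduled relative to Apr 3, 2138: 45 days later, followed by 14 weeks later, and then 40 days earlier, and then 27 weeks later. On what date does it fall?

January 20, 2139

Counting forward 45 days from April 3, 2138:
April has 30 days, so 30 − 3 = 27 days remain after April 3, 2138; 45 − 27 = 18 left.
18 days into May 2138 → May 18, 2138.
Adding 14 weeks (= 98 days) from May 18, 2138:
May has 31 days, so 31 − 18 = 13 days remain after May 18, 2138; 98 − 13 = 85 left.
June 2138 has 30 days: 85 − 30 = 55 left.
July 2138 has 31 days: 55 − 31 = 24 left.
24 days into August 2138 → August 24, 2138.
Going back 40 days from August 24, 2138:
Going back 24 days from August 24, 2138 reaches the end of the previous month; 40 − 24 = 16 left.
July 2138 has 31 days; 31 − 16 = 15 → July 15, 2138.
Advancing 27 weeks (= 189 days) from July 15, 2138:
July has 31 days, so 31 − 15 = 16 days remain after July 15, 2138; 189 − 16 = 173 left.
August 2138 has 31 days: 173 − 31 = 142 left.
September 2138 has 30 days: 142 − 30 = 112 left.
October 2138 has 31 days: 112 − 31 = 81 left.
November 2138 has 30 days: 81 − 30 = 51 left.
December 2138 has 31 days: 51 − 31 = 20 left.
20 days into January 2139 → January 20, 2139.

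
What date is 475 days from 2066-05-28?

Counting forward 475 days from May 28, 2066.
May has 31 days, so 31 − 28 = 3 days remain after May 28, 2066; 475 − 3 = 472 left.
June 2066 has 30 days: 472 − 30 = 442 left.
July 2066 has 31 days: 442 − 31 = 411 left.
August 2066 has 31 days: 411 − 31 = 380 left.
September 2066 has 30 days: 380 − 30 = 350 left.
October 2066 has 31 days: 350 − 31 = 319 left.
November 2066 has 30 days: 319 − 30 = 289 left.
December 2066 has 31 days: 289 − 31 = 258 left.
January 2067 has 31 days: 258 − 31 = 227 left.
February 2067 has 28 days (2067 is not a leap year): 227 − 28 = 199 left.
March 2067 has 31 days: 199 − 31 = 168 left.
April 2067 has 30 days: 168 − 30 = 138 left.
May 2067 has 31 days: 138 − 31 = 107 left.
June 2067 has 30 days: 107 − 30 = 77 left.
July 2067 has 31 days: 77 − 31 = 46 left.
August 2067 has 31 days: 46 − 31 = 15 left.
15 days into September 2067 → September 15, 2067.

September 15, 2067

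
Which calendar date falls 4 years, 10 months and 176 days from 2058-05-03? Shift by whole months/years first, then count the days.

Counting forward 4 years, 10 months and 176 days from May 3, 2058: first the month/year part, then the days.
+4 years → 2062; month 5 + 10 = 15, which is month 3 of year 2063 → March 2063.
Day 3 is valid in March, giving March 3, 2063.
Now add 176 days from March 3, 2063.
March has 31 days, so 31 − 3 = 28 days remain after March 3, 2063; 176 − 28 = 148 left.
April 2063 has 30 days: 148 − 30 = 118 left.
May 2063 has 31 days: 118 − 31 = 87 left.
June 2063 has 30 days: 87 − 30 = 57 left.
July 2063 has 31 days: 57 − 31 = 26 left.
26 days into August 2063 → August 26, 2063.

August 26, 2063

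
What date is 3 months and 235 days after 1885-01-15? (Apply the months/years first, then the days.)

December 6, 1885

Adding 3 months and 235 days from January 15, 1885: first the month/year part, then the days.
month 1 + 3 = 4 → April 1885.
Day 15 is valid in April, giving April 15, 1885.
Now add 235 days from April 15, 1885.
April has 30 days, so 30 − 15 = 15 days remain after April 15, 1885; 235 − 15 = 220 left.
May 1885 has 31 days: 220 − 31 = 189 left.
June 1885 has 30 days: 189 − 30 = 159 left.
July 1885 has 31 days: 159 − 31 = 128 left.
August 1885 has 31 days: 128 − 31 = 97 left.
September 1885 has 30 days: 97 − 30 = 67 left.
October 1885 has 31 days: 67 − 31 = 36 left.
November 1885 has 30 days: 36 − 30 = 6 left.
6 days into December 1885 → December 6, 1885.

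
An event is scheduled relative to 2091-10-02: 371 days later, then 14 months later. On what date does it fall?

December 7, 2093

Counting forward 371 days from October 2, 2091:
October has 31 days, so 31 − 2 = 29 days remain after October 2, 2091; 371 − 29 = 342 left.
November 2091 has 30 days: 342 − 30 = 312 left.
December 2091 has 31 days: 312 − 31 = 281 left.
January 2092 has 31 days: 281 − 31 = 250 left.
February 2092 has 29 days (2092 is a leap year): 250 − 29 = 221 left.
March 2092 has 31 days: 221 − 31 = 190 left.
April 2092 has 30 days: 190 − 30 = 160 left.
May 2092 has 31 days: 160 − 31 = 129 left.
June 2092 has 30 days: 129 − 30 = 99 left.
July 2092 has 31 days: 99 − 31 = 68 left.
August 2092 has 31 days: 68 − 31 = 37 left.
September 2092 has 30 days: 37 − 30 = 7 left.
7 days into October 2092 → October 7, 2092.
Adding 14 months from October 7, 2092:
month 10 + 14 = 24, which is month 12 of year 2093 → December 2093.
Day 7 is valid in December, giving December 7, 2093.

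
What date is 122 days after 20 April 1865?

August 20, 1865

Advancing 122 days from April 20, 1865.
April has 30 days, so 30 − 20 = 10 days remain after April 20, 1865; 122 − 10 = 112 left.
May 1865 has 31 days: 112 − 31 = 81 left.
June 1865 has 30 days: 81 − 30 = 51 left.
July 1865 has 31 days: 51 − 31 = 20 left.
20 days into August 1865 → August 20, 1865.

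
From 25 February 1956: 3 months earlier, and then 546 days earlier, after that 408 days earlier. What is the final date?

April 15, 1953

Counting back 3 months from February 25, 1956:
month 2 − 3 = -1, which is month 11 of year 1955 → November 1955.
Day 25 is valid in November, giving November 25, 1955.
Counting back 546 days from November 25, 1955:
Going back 25 days from November 25, 1955 reaches the end of the previous month; 546 − 25 = 521 left.
October 1955 has 31 days: 521 − 31 = 490 left.
September 1955 has 30 days: 490 − 30 = 460 left.
August 1955 has 31 days: 460 − 31 = 429 left.
July 1955 has 31 days: 429 − 31 = 398 left.
June 1955 has 30 days: 398 − 30 = 368 left.
May 1955 has 31 days: 368 − 31 = 337 left.
April 1955 has 30 days: 337 − 30 = 307 left.
March 1955 has 31 days: 307 − 31 = 276 left.
February 1955 has 28 days (1955 is not a leap year): 276 − 28 = 248 left.
January 1955 has 31 days: 248 − 31 = 217 left.
December 1954 has 31 days: 217 − 31 = 186 left.
November 1954 has 30 days: 186 − 30 = 156 left.
October 1954 has 31 days: 156 − 31 = 125 left.
September 1954 has 30 days: 125 − 30 = 95 left.
August 1954 has 31 days: 95 − 31 = 64 left.
July 1954 has 31 days: 64 − 31 = 33 left.
June 1954 has 30 days: 33 − 30 = 3 left.
May 1954 has 31 days; 31 − 3 = 28 → May 28, 1954.
Going back 408 days from May 28, 1954:
Going back 28 days from May 28, 1954 reaches the end of the previous month; 408 − 28 = 380 left.
April 1954 has 30 days: 380 − 30 = 350 left.
March 1954 has 31 days: 350 − 31 = 319 left.
February 1954 has 28 days (1954 is not a leap year): 319 − 28 = 291 left.
January 1954 has 31 days: 291 − 31 = 260 left.
December 1953 has 31 days: 260 − 31 = 229 left.
November 1953 has 30 days: 229 − 30 = 199 left.
October 1953 has 31 days: 199 − 31 = 168 left.
September 1953 has 30 days: 168 − 30 = 138 left.
August 1953 has 31 days: 138 − 31 = 107 left.
July 1953 has 31 days: 107 − 31 = 76 left.
June 1953 has 30 days: 76 − 30 = 46 left.
May 1953 has 31 days: 46 − 31 = 15 left.
April 1953 has 30 days; 30 − 15 = 15 → April 15, 1953.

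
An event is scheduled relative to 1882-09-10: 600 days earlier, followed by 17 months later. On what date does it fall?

June 18, 1882

Counting back 600 days from September 10, 1882:
Going back 10 days from September 10, 1882 reaches the end of the previous month; 600 − 10 = 590 left.
August 1882 has 31 days: 590 − 31 = 559 left.
July 1882 has 31 days: 559 − 31 = 528 left.
June 1882 has 30 days: 528 − 30 = 498 left.
May 1882 has 31 days: 498 − 31 = 467 left.
April 1882 has 30 days: 467 − 30 = 437 left.
March 1882 has 31 days: 437 − 31 = 406 left.
February 1882 has 28 days (1882 is not a leap year): 406 − 28 = 378 left.
January 1882 has 31 days: 378 − 31 = 347 left.
December 1881 has 31 days: 347 − 31 = 316 left.
November 1881 has 30 days: 316 − 30 = 286 left.
October 1881 has 31 days: 286 − 31 = 255 left.
September 1881 has 30 days: 255 − 30 = 225 left.
August 1881 has 31 days: 225 − 31 = 194 left.
July 1881 has 31 days: 194 − 31 = 163 left.
June 1881 has 30 days: 163 − 30 = 133 left.
May 1881 has 31 days: 133 − 31 = 102 left.
April 1881 has 30 days: 102 − 30 = 72 left.
March 1881 has 31 days: 72 − 31 = 41 left.
February 1881 has 28 days (1881 is not a leap year): 41 − 28 = 13 left.
January 1881 has 31 days; 31 − 13 = 18 → January 18, 1881.
Adding 17 months from January 18, 1881:
month 1 + 17 = 18, which is month 6 of year 1882 → June 1882.
Day 18 is valid in June, giving June 18, 1882.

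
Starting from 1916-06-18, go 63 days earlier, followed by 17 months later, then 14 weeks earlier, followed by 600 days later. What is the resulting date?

January 31, 1919

Subtracting 63 days from June 18, 1916:
Going back 18 days from June 18, 1916 reaches the end of the previous month; 63 − 18 = 45 left.
May 1916 has 31 days: 45 − 31 = 14 left.
April 1916 has 30 days; 30 − 14 = 16 → April 16, 1916.
Advancing 17 months from April 16, 1916:
month 4 + 17 = 21, which is month 9 of year 1917 → September 1917.
Day 16 is valid in September, giving September 16, 1917.
Subtracting 14 weeks (= 98 days) from September 16, 1917:
Going back 16 days from September 16, 1917 reaches the end of the previous month; 98 − 16 = 82 left.
August 1917 has 31 days: 82 − 31 = 51 left.
July 1917 has 31 days: 51 − 31 = 20 left.
June 1917 has 30 days; 30 − 20 = 10 → June 10, 1917.
Counting forward 600 days from June 10, 1917:
June has 30 days, so 30 − 10 = 20 days remain after June 10, 1917; 600 − 20 = 580 left.
July 1917 has 31 days: 580 − 31 = 549 left.
August 1917 has 31 days: 549 − 31 = 518 left.
September 1917 has 30 days: 518 − 30 = 488 left.
October 1917 has 31 days: 488 − 31 = 457 left.
November 1917 has 30 days: 457 − 30 = 427 left.
December 1917 has 31 days: 427 − 31 = 396 left.
January 1918 has 31 days: 396 − 31 = 365 left.
February 1918 has 28 days (1918 is not a leap year): 365 − 28 = 337 left.
March 1918 has 31 days: 337 − 31 = 306 left.
April 1918 has 30 days: 306 − 30 = 276 left.
May 1918 has 31 days: 276 − 31 = 245 left.
June 1918 has 30 days: 245 − 30 = 215 left.
July 1918 has 31 days: 215 − 31 = 184 left.
August 1918 has 31 days: 184 − 31 = 153 left.
September 1918 has 30 days: 153 − 30 = 123 left.
October 1918 has 31 days: 123 − 31 = 92 left.
November 1918 has 30 days: 92 − 30 = 62 left.
December 1918 has 31 days: 62 − 31 = 31 left.
31 days into January 1919 → January 31, 1919.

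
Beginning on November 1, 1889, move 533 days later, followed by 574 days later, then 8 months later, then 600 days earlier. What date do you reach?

November 20, 1891

Advancing 533 days from November 1, 1889:
November has 30 days, so 30 − 1 = 29 days remain after November 1, 1889; 533 − 29 = 504 left.
December 1889 has 31 days: 504 − 31 = 473 left.
January 1890 has 31 days: 473 − 31 = 442 left.
February 1890 has 28 days (1890 is not a leap year): 442 − 28 = 414 left.
March 1890 has 31 days: 414 − 31 = 383 left.
April 1890 has 30 days: 383 − 30 = 353 left.
May 1890 has 31 days: 353 − 31 = 322 left.
June 1890 has 30 days: 322 − 30 = 292 left.
July 1890 has 31 days: 292 − 31 = 261 left.
August 1890 has 31 days: 261 − 31 = 230 left.
September 1890 has 30 days: 230 − 30 = 200 left.
October 1890 has 31 days: 200 − 31 = 169 left.
November 1890 has 30 days: 169 − 30 = 139 left.
December 1890 has 31 days: 139 − 31 = 108 left.
January 1891 has 31 days: 108 − 31 = 77 left.
February 1891 has 28 days (1891 is not a leap year): 77 − 28 = 49 left.
March 1891 has 31 days: 49 − 31 = 18 left.
18 days into April 1891 → April 18, 1891.
Adding 574 days from April 18, 1891:
April has 30 days, so 30 − 18 = 12 days remain after April 18, 1891; 574 − 12 = 562 left.
May 1891 has 31 days: 562 − 31 = 531 left.
June 1891 has 30 days: 531 − 30 = 501 left.
July 1891 has 31 days: 501 − 31 = 470 left.
August 1891 has 31 days: 470 − 31 = 439 left.
September 1891 has 30 days: 439 − 30 = 409 left.
October 1891 has 31 days: 409 − 31 = 378 left.
November 1891 has 30 days: 378 − 30 = 348 left.
December 1891 has 31 days: 348 − 31 = 317 left.
January 1892 has 31 days: 317 − 31 = 286 left.
February 1892 has 29 days (1892 is a leap year): 286 − 29 = 257 left.
March 1892 has 31 days: 257 − 31 = 226 left.
April 1892 has 30 days: 226 − 30 = 196 left.
May 1892 has 31 days: 196 − 31 = 165 left.
June 1892 has 30 days: 165 − 30 = 135 left.
July 1892 has 31 days: 135 − 31 = 104 left.
August 1892 has 31 days: 104 − 31 = 73 left.
September 1892 has 30 days: 73 − 30 = 43 left.
October 1892 has 31 days: 43 − 31 = 12 left.
12 days into November 1892 → November 12, 1892.
Adding 8 months from November 12, 1892:
month 11 + 8 = 19, which is month 7 of year 1893 → July 1893.
Day 12 is valid in July, giving July 12, 1893.
Subtracting 600 days from July 12, 1893:
Going back 12 days from July 12, 1893 reaches the end of the previous month; 600 − 12 = 588 left.
June 1893 has 30 days: 588 − 30 = 558 left.
May 1893 has 31 days: 558 − 31 = 527 left.
April 1893 has 30 days: 527 − 30 = 497 left.
March 1893 has 31 days: 497 − 31 = 466 left.
February 1893 has 28 days (1893 is not a leap year): 466 − 28 = 438 left.
January 1893 has 31 days: 438 − 31 = 407 left.
December 1892 has 31 days: 407 − 31 = 376 left.
November 1892 has 30 days: 376 − 30 = 346 left.
October 1892 has 31 days: 346 − 31 = 315 left.
September 1892 has 30 days: 315 − 30 = 285 left.
August 1892 has 31 days: 285 − 31 = 254 left.
July 1892 has 31 days: 254 − 31 = 223 left.
June 1892 has 30 days: 223 − 30 = 193 left.
May 1892 has 31 days: 193 − 31 = 162 left.
April 1892 has 30 days: 162 − 30 = 132 left.
March 1892 has 31 days: 132 − 31 = 101 left.
February 1892 has 29 days (1892 is a leap year): 101 − 29 = 72 left.
January 1892 has 31 days: 72 − 31 = 41 left.
December 1891 has 31 days: 41 − 31 = 10 left.
November 1891 has 30 days; 30 − 10 = 20 → November 20, 1891.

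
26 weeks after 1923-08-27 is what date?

Advancing 26 weeks = 182 days from August 27, 1923.
August has 31 days, so 31 − 27 = 4 days remain after August 27, 1923; 182 − 4 = 178 left.
September 1923 has 30 days: 178 − 30 = 148 left.
October 1923 has 31 days: 148 − 31 = 117 left.
November 1923 has 30 days: 117 − 30 = 87 left.
December 1923 has 31 days: 87 − 31 = 56 left.
January 1924 has 31 days: 56 − 31 = 25 left.
25 days into February 1924 → February 25, 1924.

February 25, 1924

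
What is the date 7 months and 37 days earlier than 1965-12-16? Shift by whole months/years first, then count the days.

April 9, 1965

Going back 7 months and 37 days from December 16, 1965: first the month/year part, then the days.
month 12 − 7 = 5 → May 1965.
Day 16 is valid in May, giving May 16, 1965.
Now subtract 37 days from May 16, 1965.
Going back 16 days from May 16, 1965 reaches the end of the previous month; 37 − 16 = 21 left.
April 1965 has 30 days; 30 − 21 = 9 → April 9, 1965.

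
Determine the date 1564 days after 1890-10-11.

Advancing 1564 days from October 11, 1890.
October has 31 days, so 31 − 11 = 20 days remain after October 11, 1890; 1564 − 20 = 1544 left.
November 1890 has 30 days: 1544 − 30 = 1514 left.
December 1890 has 31 days: 1514 − 31 = 1483 left.
January 1891 has 31 days: 1483 − 31 = 1452 left.
February 1891 has 28 days (1891 is not a leap year): 1452 − 28 = 1424 left.
March 1891 has 31 days: 1424 − 31 = 1393 left.
April 1891 has 30 days: 1393 − 30 = 1363 left.
May 1891 has 31 days: 1363 − 31 = 1332 left.
June 1891 has 30 days: 1332 − 30 = 1302 left.
July 1891 has 31 days: 1302 − 31 = 1271 left.
August 1891 has 31 days: 1271 − 31 = 1240 left.
September 1891 has 30 days: 1240 − 30 = 1210 left.
October 1891 has 31 days: 1210 − 31 = 1179 left.
November 1891 has 30 days: 1179 − 30 = 1149 left.
December 1891 has 31 days: 1149 − 31 = 1118 left.
January 1892 has 31 days: 1118 − 31 = 1087 left.
February 1892 has 29 days (1892 is a leap year): 1087 − 29 = 1058 left.
March 1892 has 31 days: 1058 − 31 = 1027 left.
April 1892 has 30 days: 1027 − 30 = 997 left.
May 1892 has 31 days: 997 − 31 = 966 left.
June 1892 has 30 days: 966 − 30 = 936 left.
July 1892 has 31 days: 936 − 31 = 905 left.
August 1892 has 31 days: 905 − 31 = 874 left.
September 1892 has 30 days: 874 − 30 = 844 left.
October 1892 has 31 days: 844 − 31 = 813 left.
November 1892 has 30 days: 813 − 30 = 783 left.
December 1892 has 31 days: 783 − 31 = 752 left.
January 1893 has 31 days: 752 − 31 = 721 left.
February 1893 has 28 days (1893 is not a leap year): 721 − 28 = 693 left.
March 1893 has 31 days: 693 − 31 = 662 left.
April 1893 has 30 days: 662 − 30 = 632 left.
May 1893 has 31 days: 632 − 31 = 601 left.
June 1893 has 30 days: 601 − 30 = 571 left.
July 1893 has 31 days: 571 − 31 = 540 left.
August 1893 has 31 days: 540 − 31 = 509 left.
September 1893 has 30 days: 509 − 30 = 479 left.
October 1893 has 31 days: 479 − 31 = 448 left.
November 1893 has 30 days: 448 − 30 = 418 left.
December 1893 has 31 days: 418 − 31 = 387 left.
January 1894 has 31 days: 387 − 31 = 356 left.
February 1894 has 28 days (1894 is not a leap year): 356 − 28 = 328 left.
March 1894 has 31 days: 328 − 31 = 297 left.
April 1894 has 30 days: 297 − 30 = 267 left.
May 1894 has 31 days: 267 − 31 = 236 left.
June 1894 has 30 days: 236 − 30 = 206 left.
July 1894 has 31 days: 206 − 31 = 175 left.
August 1894 has 31 days: 175 − 31 = 144 left.
September 1894 has 30 days: 144 − 30 = 114 left.
October 1894 has 31 days: 114 − 31 = 83 left.
November 1894 has 30 days: 83 − 30 = 53 left.
December 1894 has 31 days: 53 − 31 = 22 left.
22 days into January 1895 → January 22, 1895.

January 22, 1895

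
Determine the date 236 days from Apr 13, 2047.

Counting forward 236 days from April 13, 2047.
April has 30 days, so 30 − 13 = 17 days remain after April 13, 2047; 236 − 17 = 219 left.
May 2047 has 31 days: 219 − 31 = 188 left.
June 2047 has 30 days: 188 − 30 = 158 left.
July 2047 has 31 days: 158 − 31 = 127 left.
August 2047 has 31 days: 127 − 31 = 96 left.
September 2047 has 30 days: 96 − 30 = 66 left.
October 2047 has 31 days: 66 − 31 = 35 left.
November 2047 has 30 days: 35 − 30 = 5 left.
5 days into December 2047 → December 5, 2047.

December 5, 2047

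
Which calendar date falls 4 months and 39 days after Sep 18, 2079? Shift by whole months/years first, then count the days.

Advancing 4 months and 39 days from September 18, 2079: first the month/year part, then the days.
month 9 + 4 = 13, which is month 1 of year 2080 → January 2080.
Day 18 is valid in January, giving January 18, 2080.
Now add 39 days from January 18, 2080.
January has 31 days, so 31 − 18 = 13 days remain after January 18, 2080; 39 − 13 = 26 left.
26 days into February 2080 → February 26, 2080.

February 26, 2080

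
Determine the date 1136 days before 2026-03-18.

Subtracting 1136 days from March 18, 2026.
Going back 18 days from March 18, 2026 reaches the end of the previous month; 1136 − 18 = 1118 left.
February 2026 has 28 days (2026 is not a leap year): 1118 − 28 = 1090 left.
January 2026 has 31 days: 1090 − 31 = 1059 left.
December 2025 has 31 days: 1059 − 31 = 1028 left.
November 2025 has 30 days: 1028 − 30 = 998 left.
October 2025 has 31 days: 998 − 31 = 967 left.
September 2025 has 30 days: 967 − 30 = 937 left.
August 2025 has 31 days: 937 − 31 = 906 left.
July 2025 has 31 days: 906 − 31 = 875 left.
June 2025 has 30 days: 875 − 30 = 845 left.
May 2025 has 31 days: 845 − 31 = 814 left.
April 2025 has 30 days: 814 − 30 = 784 left.
March 2025 has 31 days: 784 − 31 = 753 left.
February 2025 has 28 days (2025 is not a leap year): 753 − 28 = 725 left.
January 2025 has 31 days: 725 − 31 = 694 left.
December 2024 has 31 days: 694 − 31 = 663 left.
November 2024 has 30 days: 663 − 30 = 633 left.
October 2024 has 31 days: 633 − 31 = 602 left.
September 2024 has 30 days: 602 − 30 = 572 left.
August 2024 has 31 days: 572 − 31 = 541 left.
July 2024 has 31 days: 541 − 31 = 510 left.
June 2024 has 30 days: 510 − 30 = 480 left.
May 2024 has 31 days: 480 − 31 = 449 left.
April 2024 has 30 days: 449 − 30 = 419 left.
March 2024 has 31 days: 419 − 31 = 388 left.
February 2024 has 29 days (2024 is a leap year): 388 − 29 = 359 left.
January 2024 has 31 days: 359 − 31 = 328 left.
December 2023 has 31 days: 328 − 31 = 297 left.
November 2023 has 30 days: 297 − 30 = 267 left.
October 2023 has 31 days: 267 − 31 = 236 left.
September 2023 has 30 days: 236 − 30 = 206 left.
August 2023 has 31 days: 206 − 31 = 175 left.
July 2023 has 31 days: 175 − 31 = 144 left.
June 2023 has 30 days: 144 − 30 = 114 left.
May 2023 has 31 days: 114 − 31 = 83 left.
April 2023 has 30 days: 83 − 30 = 53 left.
March 2023 has 31 days: 53 − 31 = 22 left.
February 2023 has 28 days; 28 − 22 = 6 → February 6, 2023.

February 6, 2023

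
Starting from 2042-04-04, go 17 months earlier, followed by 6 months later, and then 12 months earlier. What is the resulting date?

May 4, 2040

Counting back 17 months from April 4, 2042:
month 4 − 17 = -13, which is month 11 of year 2040 → November 2040.
Day 4 is valid in November, giving November 4, 2040.
Adding 6 months from November 4, 2040:
month 11 + 6 = 17, which is month 5 of year 2041 → May 2041.
Day 4 is valid in May, giving May 4, 2041.
Counting back 12 months from May 4, 2041:
month 5 − 12 = -7, which is month 5 of year 2040 → May 2040.
Day 4 is valid in May, giving May 4, 2040.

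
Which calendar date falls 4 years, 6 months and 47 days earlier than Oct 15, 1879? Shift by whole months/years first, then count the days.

Going back 4 years, 6 months and 47 days from October 15, 1879: first the month/year part, then the days.
-4 years → 1875; month 10 − 6 = 4 → April 1875.
Day 15 is valid in April, giving April 15, 1875.
Now subtract 47 days from April 15, 1875.
Going back 15 days from April 15, 1875 reaches the end of the previous month; 47 − 15 = 32 left.
March 1875 has 31 days: 32 − 31 = 1 left.
February 1875 has 28 days; 28 − 1 = 27 → February 27, 1875.

February 27, 1875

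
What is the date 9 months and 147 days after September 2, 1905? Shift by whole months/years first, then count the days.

Adding 9 months and 147 days from September 2, 1905: first the month/year part, then the days.
month 9 + 9 = 18, which is month 6 of year 1906 → June 1906.
Day 2 is valid in June, giving June 2, 1906.
Now add 147 days from June 2, 1906.
June has 30 days, so 30 − 2 = 28 days remain after June 2, 1906; 147 − 28 = 119 left.
July 1906 has 31 days: 119 − 31 = 88 left.
August 1906 has 31 days: 88 − 31 = 57 left.
September 1906 has 30 days: 57 − 30 = 27 left.
27 days into October 1906 → October 27, 1906.

October 27, 1906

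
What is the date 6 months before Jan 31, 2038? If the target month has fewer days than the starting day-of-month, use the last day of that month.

Counting back 6 months from January 31, 2038.
month 1 − 6 = -5, which is month 7 of year 2037 → July 2037.
Day 31 is valid in July, giving July 31, 2037.

July 31, 2037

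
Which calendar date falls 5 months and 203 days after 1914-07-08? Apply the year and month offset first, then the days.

Advancing 5 months and 203 days from July 8, 1914: first the month/year part, then the days.
month 7 + 5 = 12 → December 1914.
Day 8 is valid in December, giving December 8, 1914.
Now add 203 days from December 8, 1914.
December has 31 days, so 31 − 8 = 23 days remain after December 8, 1914; 203 − 23 = 180 left.
January 1915 has 31 days: 180 − 31 = 149 left.
February 1915 has 28 days (1915 is not a leap year): 149 − 28 = 121 left.
March 1915 has 31 days: 121 − 31 = 90 left.
April 1915 has 30 days: 90 − 30 = 60 left.
May 1915 has 31 days: 60 − 31 = 29 left.
29 days into June 1915 → June 29, 1915.

June 29, 1915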